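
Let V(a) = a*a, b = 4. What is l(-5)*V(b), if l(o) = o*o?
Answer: 400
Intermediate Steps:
l(o) = o²
V(a) = a²
l(-5)*V(b) = (-5)²*4² = 25*16 = 400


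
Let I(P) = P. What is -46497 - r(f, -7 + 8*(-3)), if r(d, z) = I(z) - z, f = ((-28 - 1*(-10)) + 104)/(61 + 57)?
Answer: -46497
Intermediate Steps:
f = 43/59 (f = ((-28 + 10) + 104)/118 = (-18 + 104)*(1/118) = 86*(1/118) = 43/59 ≈ 0.72881)
r(d, z) = 0 (r(d, z) = z - z = 0)
-46497 - r(f, -7 + 8*(-3)) = -46497 - 1*0 = -46497 + 0 = -46497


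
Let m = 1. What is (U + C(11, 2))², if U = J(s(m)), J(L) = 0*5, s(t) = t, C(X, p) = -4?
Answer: 16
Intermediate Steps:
J(L) = 0
U = 0
(U + C(11, 2))² = (0 - 4)² = (-4)² = 16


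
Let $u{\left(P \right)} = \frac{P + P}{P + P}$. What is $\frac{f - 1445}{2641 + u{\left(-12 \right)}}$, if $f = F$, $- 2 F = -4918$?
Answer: $\frac{507}{1321} \approx 0.3838$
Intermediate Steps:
$u{\left(P \right)} = 1$ ($u{\left(P \right)} = \frac{2 P}{2 P} = 2 P \frac{1}{2 P} = 1$)
$F = 2459$ ($F = \left(- \frac{1}{2}\right) \left(-4918\right) = 2459$)
$f = 2459$
$\frac{f - 1445}{2641 + u{\left(-12 \right)}} = \frac{2459 - 1445}{2641 + 1} = \frac{1014}{2642} = 1014 \cdot \frac{1}{2642} = \frac{507}{1321}$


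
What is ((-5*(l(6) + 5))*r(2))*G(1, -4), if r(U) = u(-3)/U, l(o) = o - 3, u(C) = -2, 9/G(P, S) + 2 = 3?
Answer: 360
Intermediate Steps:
G(P, S) = 9 (G(P, S) = 9/(-2 + 3) = 9/1 = 9*1 = 9)
l(o) = -3 + o
r(U) = -2/U
((-5*(l(6) + 5))*r(2))*G(1, -4) = ((-5*((-3 + 6) + 5))*(-2/2))*9 = ((-5*(3 + 5))*(-2*½))*9 = (-5*8*(-1))*9 = -40*(-1)*9 = 40*9 = 360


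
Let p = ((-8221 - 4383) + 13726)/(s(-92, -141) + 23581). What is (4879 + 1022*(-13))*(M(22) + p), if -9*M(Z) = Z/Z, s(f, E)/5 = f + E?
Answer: 17259571/33624 ≈ 513.31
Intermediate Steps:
s(f, E) = 5*E + 5*f (s(f, E) = 5*(f + E) = 5*(E + f) = 5*E + 5*f)
M(Z) = -⅑ (M(Z) = -Z/(9*Z) = -⅑*1 = -⅑)
p = 187/3736 (p = ((-8221 - 4383) + 13726)/((5*(-141) + 5*(-92)) + 23581) = (-12604 + 13726)/((-705 - 460) + 23581) = 1122/(-1165 + 23581) = 1122/22416 = 1122*(1/22416) = 187/3736 ≈ 0.050054)
(4879 + 1022*(-13))*(M(22) + p) = (4879 + 1022*(-13))*(-⅑ + 187/3736) = (4879 - 13286)*(-2053/33624) = -8407*(-2053/33624) = 17259571/33624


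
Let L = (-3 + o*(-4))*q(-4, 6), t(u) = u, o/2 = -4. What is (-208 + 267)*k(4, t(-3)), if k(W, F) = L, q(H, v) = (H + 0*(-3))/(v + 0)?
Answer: -3422/3 ≈ -1140.7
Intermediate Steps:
o = -8 (o = 2*(-4) = -8)
q(H, v) = H/v (q(H, v) = (H + 0)/v = H/v)
L = -58/3 (L = (-3 - 8*(-4))*(-4/6) = (-3 + 32)*(-4*⅙) = 29*(-⅔) = -58/3 ≈ -19.333)
k(W, F) = -58/3
(-208 + 267)*k(4, t(-3)) = (-208 + 267)*(-58/3) = 59*(-58/3) = -3422/3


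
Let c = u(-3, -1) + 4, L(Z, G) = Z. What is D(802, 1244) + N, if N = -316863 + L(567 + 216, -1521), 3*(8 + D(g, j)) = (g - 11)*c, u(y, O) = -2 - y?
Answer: -944309/3 ≈ -3.1477e+5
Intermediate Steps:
c = 5 (c = (-2 - 1*(-3)) + 4 = (-2 + 3) + 4 = 1 + 4 = 5)
D(g, j) = -79/3 + 5*g/3 (D(g, j) = -8 + ((g - 11)*5)/3 = -8 + ((-11 + g)*5)/3 = -8 + (-55 + 5*g)/3 = -8 + (-55/3 + 5*g/3) = -79/3 + 5*g/3)
N = -316080 (N = -316863 + (567 + 216) = -316863 + 783 = -316080)
D(802, 1244) + N = (-79/3 + (5/3)*802) - 316080 = (-79/3 + 4010/3) - 316080 = 3931/3 - 316080 = -944309/3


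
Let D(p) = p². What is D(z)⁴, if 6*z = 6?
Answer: 1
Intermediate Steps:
z = 1 (z = (⅙)*6 = 1)
D(z)⁴ = (1²)⁴ = 1⁴ = 1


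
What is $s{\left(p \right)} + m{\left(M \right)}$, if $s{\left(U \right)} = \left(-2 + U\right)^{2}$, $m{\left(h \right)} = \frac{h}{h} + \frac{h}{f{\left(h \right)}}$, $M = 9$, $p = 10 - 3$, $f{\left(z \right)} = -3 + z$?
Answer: $\frac{55}{2} \approx 27.5$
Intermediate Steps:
$p = 7$ ($p = 10 - 3 = 7$)
$m{\left(h \right)} = 1 + \frac{h}{-3 + h}$ ($m{\left(h \right)} = \frac{h}{h} + \frac{h}{-3 + h} = 1 + \frac{h}{-3 + h}$)
$s{\left(p \right)} + m{\left(M \right)} = \left(-2 + 7\right)^{2} + \frac{-3 + 2 \cdot 9}{-3 + 9} = 5^{2} + \frac{-3 + 18}{6} = 25 + \frac{1}{6} \cdot 15 = 25 + \frac{5}{2} = \frac{55}{2}$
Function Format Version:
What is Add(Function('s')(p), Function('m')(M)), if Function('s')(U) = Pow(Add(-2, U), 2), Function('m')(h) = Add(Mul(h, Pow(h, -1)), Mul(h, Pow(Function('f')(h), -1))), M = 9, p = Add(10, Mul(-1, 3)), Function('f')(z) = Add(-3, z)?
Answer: Rational(55, 2) ≈ 27.500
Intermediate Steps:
p = 7 (p = Add(10, -3) = 7)
Function('m')(h) = Add(1, Mul(h, Pow(Add(-3, h), -1))) (Function('m')(h) = Add(Mul(h, Pow(h, -1)), Mul(h, Pow(Add(-3, h), -1))) = Add(1, Mul(h, Pow(Add(-3, h), -1))))
Add(Function('s')(p), Function('m')(M)) = Add(Pow(Add(-2, 7), 2), Mul(Pow(Add(-3, 9), -1), Add(-3, Mul(2, 9)))) = Add(Pow(5, 2), Mul(Pow(6, -1), Add(-3, 18))) = Add(25, Mul(Rational(1, 6), 15)) = Add(25, Rational(5, 2)) = Rational(55, 2)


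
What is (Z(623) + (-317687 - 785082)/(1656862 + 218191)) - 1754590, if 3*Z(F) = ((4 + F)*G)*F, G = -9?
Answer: -5487255579778/1875053 ≈ -2.9265e+6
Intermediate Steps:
Z(F) = F*(-36 - 9*F)/3 (Z(F) = (((4 + F)*(-9))*F)/3 = ((-36 - 9*F)*F)/3 = (F*(-36 - 9*F))/3 = F*(-36 - 9*F)/3)
(Z(623) + (-317687 - 785082)/(1656862 + 218191)) - 1754590 = (-3*623*(4 + 623) + (-317687 - 785082)/(1656862 + 218191)) - 1754590 = (-3*623*627 - 1102769/1875053) - 1754590 = (-1171863 - 1102769*1/1875053) - 1754590 = (-1171863 - 1102769/1875053) - 1754590 = -2197306336508/1875053 - 1754590 = -5487255579778/1875053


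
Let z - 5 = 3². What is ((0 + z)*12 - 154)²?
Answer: 196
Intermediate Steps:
z = 14 (z = 5 + 3² = 5 + 9 = 14)
((0 + z)*12 - 154)² = ((0 + 14)*12 - 154)² = (14*12 - 154)² = (168 - 154)² = 14² = 196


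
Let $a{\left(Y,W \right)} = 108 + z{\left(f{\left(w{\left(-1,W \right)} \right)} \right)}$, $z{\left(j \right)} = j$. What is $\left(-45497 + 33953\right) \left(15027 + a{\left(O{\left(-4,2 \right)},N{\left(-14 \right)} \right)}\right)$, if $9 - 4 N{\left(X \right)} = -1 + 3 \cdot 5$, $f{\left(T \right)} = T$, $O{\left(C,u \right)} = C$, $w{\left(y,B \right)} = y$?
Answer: $-174706896$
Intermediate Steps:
$N{\left(X \right)} = - \frac{5}{4}$ ($N{\left(X \right)} = \frac{9}{4} - \frac{-1 + 3 \cdot 5}{4} = \frac{9}{4} - \frac{-1 + 15}{4} = \frac{9}{4} - \frac{7}{2} = - \frac{5}{4}$)
$a{\left(Y,W \right)} = 107$ ($a{\left(Y,W \right)} = 108 - 1 = 107$)
$\left(-45497 + 33953\right) \left(15027 + a{\left(O{\left(-4,2 \right)},N{\left(-14 \right)} \right)}\right) = \left(-45497 + 33953\right) \left(15027 + 107\right) = \left(-11544\right) 15134 = -174706896$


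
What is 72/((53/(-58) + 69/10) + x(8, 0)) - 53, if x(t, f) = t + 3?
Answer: -40033/821 ≈ -48.761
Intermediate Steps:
x(t, f) = 3 + t
72/((53/(-58) + 69/10) + x(8, 0)) - 53 = 72/((53/(-58) + 69/10) + (3 + 8)) - 53 = 72/((53*(-1/58) + 69*(⅒)) + 11) - 53 = 72/((-53/58 + 69/10) + 11) - 53 = 72/(868/145 + 11) - 53 = 72/(2463/145) - 53 = (145/2463)*72 - 53 = 3480/821 - 53 = -40033/821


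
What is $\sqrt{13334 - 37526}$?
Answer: $24 i \sqrt{42} \approx 155.54 i$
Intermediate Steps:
$\sqrt{13334 - 37526} = \sqrt{-24192} = 24 i \sqrt{42}$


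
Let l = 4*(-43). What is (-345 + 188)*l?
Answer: 27004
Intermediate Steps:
l = -172
(-345 + 188)*l = (-345 + 188)*(-172) = -157*(-172) = 27004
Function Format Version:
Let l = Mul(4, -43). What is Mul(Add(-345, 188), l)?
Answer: 27004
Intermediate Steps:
l = -172
Mul(Add(-345, 188), l) = Mul(Add(-345, 188), -172) = Mul(-157, -172) = 27004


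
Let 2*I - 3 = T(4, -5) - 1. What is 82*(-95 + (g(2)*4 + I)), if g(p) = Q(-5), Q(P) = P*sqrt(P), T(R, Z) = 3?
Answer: -7585 - 1640*I*sqrt(5) ≈ -7585.0 - 3667.2*I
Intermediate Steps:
Q(P) = P**(3/2)
g(p) = -5*I*sqrt(5) (g(p) = (-5)**(3/2) = -5*I*sqrt(5))
I = 5/2 (I = 3/2 + (3 - 1)/2 = 3/2 + (1/2)*2 = 3/2 + 1 = 5/2 ≈ 2.5000)
82*(-95 + (g(2)*4 + I)) = 82*(-95 + (-5*I*sqrt(5)*4 + 5/2)) = 82*(-95 + (-20*I*sqrt(5) + 5/2)) = 82*(-95 + (5/2 - 20*I*sqrt(5))) = 82*(-185/2 - 20*I*sqrt(5)) = -7585 - 1640*I*sqrt(5)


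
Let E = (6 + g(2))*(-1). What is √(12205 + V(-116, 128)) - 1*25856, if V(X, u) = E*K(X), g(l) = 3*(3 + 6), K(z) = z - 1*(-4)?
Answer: -25856 + √15901 ≈ -25730.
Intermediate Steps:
K(z) = 4 + z (K(z) = z + 4 = 4 + z)
g(l) = 27 (g(l) = 3*9 = 27)
E = -33 (E = (6 + 27)*(-1) = 33*(-1) = -33)
V(X, u) = -132 - 33*X (V(X, u) = -33*(4 + X) = -132 - 33*X)
√(12205 + V(-116, 128)) - 1*25856 = √(12205 + (-132 - 33*(-116))) - 1*25856 = √(12205 + (-132 + 3828)) - 25856 = √(12205 + 3696) - 25856 = √15901 - 25856 = -25856 + √15901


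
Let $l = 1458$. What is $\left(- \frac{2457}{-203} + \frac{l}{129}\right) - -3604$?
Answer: $\frac{4523375}{1247} \approx 3627.4$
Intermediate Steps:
$\left(- \frac{2457}{-203} + \frac{l}{129}\right) - -3604 = \left(- \frac{2457}{-203} + \frac{1458}{129}\right) - -3604 = \left(\left(-2457\right) \left(- \frac{1}{203}\right) + 1458 \cdot \frac{1}{129}\right) + 3604 = \left(\frac{351}{29} + \frac{486}{43}\right) + 3604 = \frac{29187}{1247} + 3604 = \frac{4523375}{1247}$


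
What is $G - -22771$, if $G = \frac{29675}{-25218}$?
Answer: $\frac{574209403}{25218} \approx 22770.0$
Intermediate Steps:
$G = - \frac{29675}{25218}$ ($G = 29675 \left(- \frac{1}{25218}\right) = - \frac{29675}{25218} \approx -1.1767$)
$G - -22771 = - \frac{29675}{25218} - -22771 = - \frac{29675}{25218} + 22771 = \frac{574209403}{25218}$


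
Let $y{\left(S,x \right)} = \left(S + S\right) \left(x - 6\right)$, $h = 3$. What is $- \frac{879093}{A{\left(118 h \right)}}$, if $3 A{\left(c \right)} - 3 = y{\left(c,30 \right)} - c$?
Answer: $- \frac{293031}{1849} \approx -158.48$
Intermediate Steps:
$y{\left(S,x \right)} = 2 S \left(-6 + x\right)$
$A{\left(c \right)} = 1 + \frac{47 c}{3}$ ($A{\left(c \right)} = 1 + \frac{2 c \left(-6 + 30\right) - c}{3} = 1 + \frac{2 c 24 - c}{3} = 1 + \frac{48 c - c}{3} = 1 + \frac{47 c}{3}$)
$- \frac{879093}{A{\left(118 h \right)}} = - \frac{879093}{1 + \frac{47 \cdot 118 \cdot 3}{3}} = - \frac{879093}{1 + \frac{47}{3} \cdot 354} = - \frac{879093}{1 + 5546} = - \frac{879093}{5547} = \left(-879093\right) \frac{1}{5547} = - \frac{293031}{1849}$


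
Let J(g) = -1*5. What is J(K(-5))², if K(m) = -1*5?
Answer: 25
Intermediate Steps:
K(m) = -5
J(g) = -5
J(K(-5))² = (-5)² = 25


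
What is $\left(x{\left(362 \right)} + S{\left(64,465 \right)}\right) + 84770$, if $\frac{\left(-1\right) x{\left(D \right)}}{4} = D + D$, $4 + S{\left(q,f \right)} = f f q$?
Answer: $13920270$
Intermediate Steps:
$S{\left(q,f \right)} = -4 + q f^{2}$ ($S{\left(q,f \right)} = -4 + f f q = -4 + f^{2} q = -4 + q f^{2}$)
$x{\left(D \right)} = - 8 D$ ($x{\left(D \right)} = - 4 \left(D + D\right) = - 4 \cdot 2 D = - 8 D$)
$\left(x{\left(362 \right)} + S{\left(64,465 \right)}\right) + 84770 = \left(\left(-8\right) 362 - \left(4 - 64 \cdot 465^{2}\right)\right) + 84770 = \left(-2896 + \left(-4 + 64 \cdot 216225\right)\right) + 84770 = \left(-2896 + \left(-4 + 13838400\right)\right) + 84770 = \left(-2896 + 13838396\right) + 84770 = 13835500 + 84770 = 13920270$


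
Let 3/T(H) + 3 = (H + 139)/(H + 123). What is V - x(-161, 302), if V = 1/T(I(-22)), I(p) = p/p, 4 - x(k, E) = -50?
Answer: -5080/93 ≈ -54.624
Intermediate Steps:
x(k, E) = 54 (x(k, E) = 4 - 1*(-50) = 4 + 50 = 54)
I(p) = 1
T(H) = 3/(-3 + (139 + H)/(123 + H)) (T(H) = 3/(-3 + (H + 139)/(H + 123)) = 3/(-3 + (139 + H)/(123 + H)))
V = -58/93 (V = 1/(3*(-123 - 1*1)/(2*(115 + 1))) = 1/((3/2)*(-123 - 1)/116) = 1/((3/2)*(1/116)*(-124)) = 1/(-93/58) = -58/93 ≈ -0.62366)
V - x(-161, 302) = -58/93 - 1*54 = -58/93 - 54 = -5080/93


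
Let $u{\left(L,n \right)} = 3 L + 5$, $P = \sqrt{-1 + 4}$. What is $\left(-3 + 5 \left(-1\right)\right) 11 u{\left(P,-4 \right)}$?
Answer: $-440 - 264 \sqrt{3} \approx -897.26$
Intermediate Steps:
$P = \sqrt{3} \approx 1.732$
$u{\left(L,n \right)} = 5 + 3 L$
$\left(-3 + 5 \left(-1\right)\right) 11 u{\left(P,-4 \right)} = \left(-3 + 5 \left(-1\right)\right) 11 \left(5 + 3 \sqrt{3}\right) = \left(-3 - 5\right) 11 \left(5 + 3 \sqrt{3}\right) = \left(-8\right) 11 \left(5 + 3 \sqrt{3}\right) = - 88 \left(5 + 3 \sqrt{3}\right) = -440 - 264 \sqrt{3}$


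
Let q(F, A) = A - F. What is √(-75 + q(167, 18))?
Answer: 4*I*√14 ≈ 14.967*I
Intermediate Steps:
√(-75 + q(167, 18)) = √(-75 + (18 - 1*167)) = √(-75 + (18 - 167)) = √(-75 - 149) = √(-224) = 4*I*√14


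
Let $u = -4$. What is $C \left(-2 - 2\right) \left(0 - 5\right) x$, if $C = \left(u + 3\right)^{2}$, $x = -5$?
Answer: $-100$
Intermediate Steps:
$C = 1$ ($C = \left(-4 + 3\right)^{2} = \left(-1\right)^{2} = 1$)
$C \left(-2 - 2\right) \left(0 - 5\right) x = 1 \left(-2 - 2\right) \left(0 - 5\right) \left(-5\right) = 1 \left(\left(-4\right) \left(-5\right)\right) \left(-5\right) = 1 \cdot 20 \left(-5\right) = 20 \left(-5\right) = -100$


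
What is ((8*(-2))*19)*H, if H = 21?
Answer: -6384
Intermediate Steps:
((8*(-2))*19)*H = ((8*(-2))*19)*21 = -16*19*21 = -304*21 = -6384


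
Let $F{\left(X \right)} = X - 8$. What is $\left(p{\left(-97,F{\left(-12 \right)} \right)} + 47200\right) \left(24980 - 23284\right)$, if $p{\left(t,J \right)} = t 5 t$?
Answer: $159839520$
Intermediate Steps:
$F{\left(X \right)} = -8 + X$ ($F{\left(X \right)} = X - 8 = -8 + X$)
$p{\left(t,J \right)} = 5 t^{2}$ ($p{\left(t,J \right)} = 5 t t = 5 t^{2}$)
$\left(p{\left(-97,F{\left(-12 \right)} \right)} + 47200\right) \left(24980 - 23284\right) = \left(5 \left(-97\right)^{2} + 47200\right) \left(24980 - 23284\right) = \left(5 \cdot 9409 + 47200\right) 1696 = \left(47045 + 47200\right) 1696 = 94245 \cdot 1696 = 159839520$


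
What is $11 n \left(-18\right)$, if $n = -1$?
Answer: $198$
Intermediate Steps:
$11 n \left(-18\right) = 11 \left(-1\right) \left(-18\right) = \left(-11\right) \left(-18\right) = 198$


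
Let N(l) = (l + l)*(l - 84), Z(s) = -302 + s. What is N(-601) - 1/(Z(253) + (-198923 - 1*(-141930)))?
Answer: 46966671541/57042 ≈ 8.2337e+5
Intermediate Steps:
N(l) = 2*l*(-84 + l) (N(l) = (2*l)*(-84 + l) = 2*l*(-84 + l))
N(-601) - 1/(Z(253) + (-198923 - 1*(-141930))) = 2*(-601)*(-84 - 601) - 1/((-302 + 253) + (-198923 - 1*(-141930))) = 2*(-601)*(-685) - 1/(-49 + (-198923 + 141930)) = 823370 - 1/(-49 - 56993) = 823370 - 1/(-57042) = 823370 - 1*(-1/57042) = 823370 + 1/57042 = 46966671541/57042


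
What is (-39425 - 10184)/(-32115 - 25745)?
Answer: 49609/57860 ≈ 0.85740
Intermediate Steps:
(-39425 - 10184)/(-32115 - 25745) = -49609/(-57860) = -49609*(-1/57860) = 49609/57860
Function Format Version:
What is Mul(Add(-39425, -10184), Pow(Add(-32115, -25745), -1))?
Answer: Rational(49609, 57860) ≈ 0.85740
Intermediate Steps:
Mul(Add(-39425, -10184), Pow(Add(-32115, -25745), -1)) = Mul(-49609, Pow(-57860, -1)) = Mul(-49609, Rational(-1, 57860)) = Rational(49609, 57860)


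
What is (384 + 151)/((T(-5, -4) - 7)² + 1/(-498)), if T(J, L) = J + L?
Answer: 266430/127487 ≈ 2.0899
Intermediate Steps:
(384 + 151)/((T(-5, -4) - 7)² + 1/(-498)) = (384 + 151)/(((-5 - 4) - 7)² + 1/(-498)) = 535/((-9 - 7)² - 1/498) = 535/((-16)² - 1/498) = 535/(256 - 1/498) = 535/(127487/498) = 535*(498/127487) = 266430/127487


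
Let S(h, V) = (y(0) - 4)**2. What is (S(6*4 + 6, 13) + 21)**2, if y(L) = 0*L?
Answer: 1369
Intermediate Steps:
y(L) = 0
S(h, V) = 16 (S(h, V) = (0 - 4)**2 = (-4)**2 = 16)
(S(6*4 + 6, 13) + 21)**2 = (16 + 21)**2 = 37**2 = 1369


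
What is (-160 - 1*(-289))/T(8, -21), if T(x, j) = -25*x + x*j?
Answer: -129/368 ≈ -0.35054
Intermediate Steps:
T(x, j) = -25*x + j*x
(-160 - 1*(-289))/T(8, -21) = (-160 - 1*(-289))/((8*(-25 - 21))) = (-160 + 289)/((8*(-46))) = 129/(-368) = 129*(-1/368) = -129/368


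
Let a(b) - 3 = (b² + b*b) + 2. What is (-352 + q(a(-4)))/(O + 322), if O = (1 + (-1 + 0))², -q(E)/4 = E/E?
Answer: -178/161 ≈ -1.1056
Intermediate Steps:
a(b) = 5 + 2*b² (a(b) = 3 + ((b² + b*b) + 2) = 3 + ((b² + b²) + 2) = 3 + (2*b² + 2) = 3 + (2 + 2*b²) = 5 + 2*b²)
q(E) = -4 (q(E) = -4*E/E = -4*1 = -4)
O = 0 (O = (1 - 1)² = 0² = 0)
(-352 + q(a(-4)))/(O + 322) = (-352 - 4)/(0 + 322) = -356/322 = -356*1/322 = -178/161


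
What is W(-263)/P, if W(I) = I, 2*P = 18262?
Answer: -263/9131 ≈ -0.028803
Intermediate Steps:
P = 9131 (P = (1/2)*18262 = 9131)
W(-263)/P = -263/9131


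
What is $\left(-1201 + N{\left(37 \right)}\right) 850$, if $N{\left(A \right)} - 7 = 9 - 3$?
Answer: $-1009800$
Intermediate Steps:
$N{\left(A \right)} = 13$ ($N{\left(A \right)} = 7 + \left(9 - 3\right) = 7 + 6 = 13$)
$\left(-1201 + N{\left(37 \right)}\right) 850 = \left(-1201 + 13\right) 850 = \left(-1188\right) 850 = -1009800$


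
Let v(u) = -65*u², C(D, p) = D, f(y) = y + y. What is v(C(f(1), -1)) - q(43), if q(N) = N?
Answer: -303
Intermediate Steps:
f(y) = 2*y
v(C(f(1), -1)) - q(43) = -65*(2*1)² - 1*43 = -65*2² - 43 = -65*4 - 43 = -260 - 43 = -303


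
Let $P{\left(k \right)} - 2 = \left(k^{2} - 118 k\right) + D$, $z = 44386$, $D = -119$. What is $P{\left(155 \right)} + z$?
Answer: $50004$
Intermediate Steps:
$P{\left(k \right)} = -117 + k^{2} - 118 k$ ($P{\left(k \right)} = 2 - \left(119 - k^{2} + 118 k\right) = -117 + k^{2} - 118 k$)
$P{\left(155 \right)} + z = \left(-117 + 155^{2} - 18290\right) + 44386 = \left(-117 + 24025 - 18290\right) + 44386 = 5618 + 44386 = 50004$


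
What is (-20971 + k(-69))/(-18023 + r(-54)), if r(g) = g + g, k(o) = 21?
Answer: 20950/18131 ≈ 1.1555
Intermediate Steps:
r(g) = 2*g
(-20971 + k(-69))/(-18023 + r(-54)) = (-20971 + 21)/(-18023 + 2*(-54)) = -20950/(-18023 - 108) = -20950/(-18131) = -20950*(-1/18131) = 20950/18131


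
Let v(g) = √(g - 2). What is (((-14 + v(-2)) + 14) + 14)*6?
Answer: 84 + 12*I ≈ 84.0 + 12.0*I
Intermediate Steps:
v(g) = √(-2 + g)
(((-14 + v(-2)) + 14) + 14)*6 = (((-14 + √(-2 - 2)) + 14) + 14)*6 = (((-14 + √(-4)) + 14) + 14)*6 = (((-14 + 2*I) + 14) + 14)*6 = (2*I + 14)*6 = (14 + 2*I)*6 = 84 + 12*I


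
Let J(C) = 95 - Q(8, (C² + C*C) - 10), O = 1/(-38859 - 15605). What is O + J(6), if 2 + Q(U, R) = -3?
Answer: 5446399/54464 ≈ 100.00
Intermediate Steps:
O = -1/54464 (O = 1/(-54464) = -1/54464 ≈ -1.8361e-5)
Q(U, R) = -5 (Q(U, R) = -2 - 3 = -5)
J(C) = 100 (J(C) = 95 - 1*(-5) = 95 + 5 = 100)
O + J(6) = -1/54464 + 100 = 5446399/54464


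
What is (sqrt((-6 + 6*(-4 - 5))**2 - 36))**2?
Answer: 3564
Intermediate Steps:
(sqrt((-6 + 6*(-4 - 5))**2 - 36))**2 = (sqrt((-6 + 6*(-9))**2 - 36))**2 = (sqrt((-6 - 54)**2 - 36))**2 = (sqrt((-60)**2 - 36))**2 = (sqrt(3600 - 36))**2 = (sqrt(3564))**2 = (18*sqrt(11))**2 = 3564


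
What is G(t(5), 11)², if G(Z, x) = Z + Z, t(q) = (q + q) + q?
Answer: 900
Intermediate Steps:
t(q) = 3*q (t(q) = 2*q + q = 3*q)
G(Z, x) = 2*Z
G(t(5), 11)² = (2*(3*5))² = (2*15)² = 30² = 900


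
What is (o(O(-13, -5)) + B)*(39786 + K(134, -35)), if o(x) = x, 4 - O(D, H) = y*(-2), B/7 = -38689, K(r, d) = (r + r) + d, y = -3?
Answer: -10838145675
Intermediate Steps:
K(r, d) = d + 2*r (K(r, d) = 2*r + d = d + 2*r)
B = -270823 (B = 7*(-38689) = -270823)
O(D, H) = -2 (O(D, H) = 4 - (-3)*(-2) = 4 - 1*6 = 4 - 6 = -2)
(o(O(-13, -5)) + B)*(39786 + K(134, -35)) = (-2 - 270823)*(39786 + (-35 + 2*134)) = -270825*(39786 + (-35 + 268)) = -270825*(39786 + 233) = -270825*40019 = -10838145675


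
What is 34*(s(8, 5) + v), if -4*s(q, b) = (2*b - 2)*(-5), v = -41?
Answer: -1054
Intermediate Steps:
s(q, b) = -5/2 + 5*b/2 (s(q, b) = -(2*b - 2)*(-5)/4 = -(-2 + 2*b)*(-5)/4 = -(10 - 10*b)/4 = -5/2 + 5*b/2)
34*(s(8, 5) + v) = 34*((-5/2 + (5/2)*5) - 41) = 34*((-5/2 + 25/2) - 41) = 34*(10 - 41) = 34*(-31) = -1054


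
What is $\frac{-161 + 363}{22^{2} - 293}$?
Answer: $\frac{202}{191} \approx 1.0576$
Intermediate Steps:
$\frac{-161 + 363}{22^{2} - 293} = \frac{202}{484 - 293} = \frac{202}{191}$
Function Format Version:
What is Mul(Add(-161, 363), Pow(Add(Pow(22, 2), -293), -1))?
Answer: Rational(202, 191) ≈ 1.0576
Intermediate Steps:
Mul(Add(-161, 363), Pow(Add(Pow(22, 2), -293), -1)) = Mul(202, Pow(Add(484, -293), -1)) = Mul(202, Pow(191, -1)) = Mul(202, Rational(1, 191)) = Rational(202, 191)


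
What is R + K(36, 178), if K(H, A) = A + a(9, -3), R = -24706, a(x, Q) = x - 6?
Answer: -24525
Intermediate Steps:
a(x, Q) = -6 + x
K(H, A) = 3 + A (K(H, A) = A + (-6 + 9) = A + 3 = 3 + A)
R + K(36, 178) = -24706 + (3 + 178) = -24706 + 181 = -24525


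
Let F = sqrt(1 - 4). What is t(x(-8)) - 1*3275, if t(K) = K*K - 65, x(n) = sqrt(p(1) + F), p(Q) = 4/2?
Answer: -3338 + I*sqrt(3) ≈ -3338.0 + 1.732*I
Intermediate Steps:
F = I*sqrt(3) (F = sqrt(-3) = I*sqrt(3) ≈ 1.732*I)
p(Q) = 2 (p(Q) = 4*(1/2) = 2)
x(n) = sqrt(2 + I*sqrt(3))
t(K) = -65 + K**2 (t(K) = K**2 - 65 = -65 + K**2)
t(x(-8)) - 1*3275 = (-65 + (sqrt(2 + I*sqrt(3)))**2) - 1*3275 = (-65 + (2 + I*sqrt(3))) - 3275 = (-63 + I*sqrt(3)) - 3275 = -3338 + I*sqrt(3)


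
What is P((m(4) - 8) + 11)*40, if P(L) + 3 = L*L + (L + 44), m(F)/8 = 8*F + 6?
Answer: 3783880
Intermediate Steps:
m(F) = 48 + 64*F (m(F) = 8*(8*F + 6) = 8*(6 + 8*F) = 48 + 64*F)
P(L) = 41 + L + L² (P(L) = -3 + (L*L + (L + 44)) = -3 + (L² + (44 + L)) = -3 + (44 + L + L²) = 41 + L + L²)
P((m(4) - 8) + 11)*40 = (41 + (((48 + 64*4) - 8) + 11) + (((48 + 64*4) - 8) + 11)²)*40 = (41 + (((48 + 256) - 8) + 11) + (((48 + 256) - 8) + 11)²)*40 = (41 + ((304 - 8) + 11) + ((304 - 8) + 11)²)*40 = (41 + (296 + 11) + (296 + 11)²)*40 = (41 + 307 + 307²)*40 = (41 + 307 + 94249)*40 = 94597*40 = 3783880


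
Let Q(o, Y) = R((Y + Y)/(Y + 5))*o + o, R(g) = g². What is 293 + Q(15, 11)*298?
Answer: 422851/32 ≈ 13214.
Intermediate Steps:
Q(o, Y) = o + 4*o*Y²/(5 + Y)² (Q(o, Y) = ((Y + Y)/(Y + 5))²*o + o = ((2*Y)/(5 + Y))²*o + o = (2*Y/(5 + Y))²*o + o = (4*Y²/(5 + Y)²)*o + o = 4*o*Y²/(5 + Y)² + o = o + 4*o*Y²/(5 + Y)²)
293 + Q(15, 11)*298 = 293 + (15 + 4*15*11²/(5 + 11)²)*298 = 293 + (15 + 4*15*121/16²)*298 = 293 + (15 + 4*15*121*(1/256))*298 = 293 + (15 + 1815/64)*298 = 293 + (2775/64)*298 = 293 + 413475/32 = 422851/32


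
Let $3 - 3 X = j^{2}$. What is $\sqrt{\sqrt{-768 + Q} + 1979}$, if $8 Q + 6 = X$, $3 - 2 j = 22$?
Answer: $\frac{\sqrt{284976 + 6 i \sqrt{444894}}}{12} \approx 44.487 + 0.31236 i$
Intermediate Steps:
$j = - \frac{19}{2}$ ($j = \frac{3}{2} - 11 = - \frac{19}{2} \approx -9.5$)
$X = - \frac{349}{12}$ ($X = 1 - \frac{\left(- \frac{19}{2}\right)^{2}}{3} = 1 - \frac{361}{12} = - \frac{349}{12} \approx -29.083$)
$Q = - \frac{421}{96}$ ($Q = - \frac{3}{4} + \frac{1}{8} \left(- \frac{349}{12}\right) = - \frac{3}{4} - \frac{349}{96} = - \frac{421}{96} \approx -4.3854$)
$\sqrt{\sqrt{-768 + Q} + 1979} = \sqrt{\sqrt{-768 - \frac{421}{96}} + 1979} = \sqrt{\sqrt{- \frac{74149}{96}} + 1979} = \sqrt{\frac{i \sqrt{444894}}{24} + 1979} = \sqrt{1979 + \frac{i \sqrt{444894}}{24}}$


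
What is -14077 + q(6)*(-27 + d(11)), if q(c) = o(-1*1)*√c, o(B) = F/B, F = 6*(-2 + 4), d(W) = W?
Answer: -14077 + 192*√6 ≈ -13607.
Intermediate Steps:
F = 12 (F = 6*2 = 12)
o(B) = 12/B
q(c) = -12*√c (q(c) = (12/((-1*1)))*√c = (12/(-1))*√c = (12*(-1))*√c = -12*√c)
-14077 + q(6)*(-27 + d(11)) = -14077 + (-12*√6)*(-27 + 11) = -14077 - 12*√6*(-16) = -14077 + 192*√6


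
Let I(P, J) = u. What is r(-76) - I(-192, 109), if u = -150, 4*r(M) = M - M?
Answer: 150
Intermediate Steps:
r(M) = 0 (r(M) = (M - M)/4 = (¼)*0 = 0)
I(P, J) = -150
r(-76) - I(-192, 109) = 0 - 1*(-150) = 0 + 150 = 150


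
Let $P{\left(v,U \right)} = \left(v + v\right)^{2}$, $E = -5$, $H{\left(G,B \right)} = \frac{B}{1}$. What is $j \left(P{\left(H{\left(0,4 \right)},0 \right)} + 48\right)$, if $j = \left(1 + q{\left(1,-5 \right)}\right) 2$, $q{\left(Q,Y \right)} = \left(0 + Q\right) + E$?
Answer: $-672$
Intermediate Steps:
$H{\left(G,B \right)} = B$ ($H{\left(G,B \right)} = B 1 = B$)
$q{\left(Q,Y \right)} = -5 + Q$ ($q{\left(Q,Y \right)} = \left(0 + Q\right) - 5 = Q - 5 = -5 + Q$)
$P{\left(v,U \right)} = 4 v^{2}$ ($P{\left(v,U \right)} = \left(2 v\right)^{2} = 4 v^{2}$)
$j = -6$ ($j = \left(1 + \left(-5 + 1\right)\right) 2 = \left(1 - 4\right) 2 = \left(-3\right) 2 = -6$)
$j \left(P{\left(H{\left(0,4 \right)},0 \right)} + 48\right) = - 6 \left(4 \cdot 4^{2} + 48\right) = - 6 \left(4 \cdot 16 + 48\right) = - 6 \left(64 + 48\right) = \left(-6\right) 112 = -672$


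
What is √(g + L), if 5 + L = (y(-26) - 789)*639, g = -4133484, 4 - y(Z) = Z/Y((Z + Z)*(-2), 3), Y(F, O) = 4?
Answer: I*√18523802/2 ≈ 2152.0*I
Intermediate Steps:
y(Z) = 4 - Z/4
L = -994933/2 (L = -5 + ((4 - ¼*(-26)) - 789)*639 = -5 + ((4 + 13/2) - 789)*639 = -5 + (21/2 - 789)*639 = -5 - 1557/2*639 = -5 - 994923/2 = -994933/2 ≈ -4.9747e+5)
√(g + L) = √(-4133484 - 994933/2) = √(-9261901/2) = I*√18523802/2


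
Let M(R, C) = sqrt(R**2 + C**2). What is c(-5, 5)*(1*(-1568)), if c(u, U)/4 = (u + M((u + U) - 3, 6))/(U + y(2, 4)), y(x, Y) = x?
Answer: 4480 - 2688*sqrt(5) ≈ -1530.6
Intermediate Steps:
M(R, C) = sqrt(C**2 + R**2)
c(u, U) = 4*(u + sqrt(36 + (-3 + U + u)**2))/(2 + U) (c(u, U) = 4*((u + sqrt(6**2 + ((u + U) - 3)**2))/(U + 2)) = 4*((u + sqrt(36 + ((U + u) - 3)**2))/(2 + U)) = 4*((u + sqrt(36 + (-3 + U + u)**2))/(2 + U)) = 4*(u + sqrt(36 + (-3 + U + u)**2))/(2 + U))
c(-5, 5)*(1*(-1568)) = (4*(-5 + sqrt(36 + (-3 + 5 - 5)**2))/(2 + 5))*(1*(-1568)) = (4*(-5 + sqrt(36 + (-3)**2))/7)*(-1568) = (4*(1/7)*(-5 + sqrt(36 + 9)))*(-1568) = (4*(1/7)*(-5 + sqrt(45)))*(-1568) = (4*(1/7)*(-5 + 3*sqrt(5)))*(-1568) = (-20/7 + 12*sqrt(5)/7)*(-1568) = 4480 - 2688*sqrt(5)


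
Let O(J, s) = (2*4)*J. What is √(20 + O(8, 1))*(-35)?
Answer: -70*√21 ≈ -320.78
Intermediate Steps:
O(J, s) = 8*J
√(20 + O(8, 1))*(-35) = √(20 + 8*8)*(-35) = √(20 + 64)*(-35) = √84*(-35) = (2*√21)*(-35) = -70*√21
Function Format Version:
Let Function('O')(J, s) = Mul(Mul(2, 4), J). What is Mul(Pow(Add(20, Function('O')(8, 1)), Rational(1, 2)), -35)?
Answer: Mul(-70, Pow(21, Rational(1, 2))) ≈ -320.78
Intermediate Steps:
Function('O')(J, s) = Mul(8, J)
Mul(Pow(Add(20, Function('O')(8, 1)), Rational(1, 2)), -35) = Mul(Pow(Add(20, Mul(8, 8)), Rational(1, 2)), -35) = Mul(Pow(Add(20, 64), Rational(1, 2)), -35) = Mul(Pow(84, Rational(1, 2)), -35) = Mul(Mul(2, Pow(21, Rational(1, 2))), -35) = Mul(-70, Pow(21, Rational(1, 2)))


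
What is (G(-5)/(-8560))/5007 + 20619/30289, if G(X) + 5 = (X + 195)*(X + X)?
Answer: 58919092735/86545607792 ≈ 0.68079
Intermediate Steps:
G(X) = -5 + 2*X*(195 + X) (G(X) = -5 + (X + 195)*(X + X) = -5 + (195 + X)*(2*X) = -5 + 2*X*(195 + X))
(G(-5)/(-8560))/5007 + 20619/30289 = ((-5 + 2*(-5)² + 390*(-5))/(-8560))/5007 + 20619/30289 = ((-5 + 2*25 - 1950)*(-1/8560))*(1/5007) + 20619*(1/30289) = ((-5 + 50 - 1950)*(-1/8560))*(1/5007) + 20619/30289 = -1905*(-1/8560)*(1/5007) + 20619/30289 = (381/1712)*(1/5007) + 20619/30289 = 127/2857328 + 20619/30289 = 58919092735/86545607792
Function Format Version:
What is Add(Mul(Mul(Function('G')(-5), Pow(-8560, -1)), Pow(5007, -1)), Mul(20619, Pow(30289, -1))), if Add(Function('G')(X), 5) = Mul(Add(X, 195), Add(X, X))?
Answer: Rational(58919092735, 86545607792) ≈ 0.68079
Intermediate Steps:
Function('G')(X) = Add(-5, Mul(2, X, Add(195, X))) (Function('G')(X) = Add(-5, Mul(Add(X, 195), Add(X, X))) = Add(-5, Mul(Add(195, X), Mul(2, X))) = Add(-5, Mul(2, X, Add(195, X))))
Add(Mul(Mul(Function('G')(-5), Pow(-8560, -1)), Pow(5007, -1)), Mul(20619, Pow(30289, -1))) = Add(Mul(Mul(Add(-5, Mul(2, Pow(-5, 2)), Mul(390, -5)), Pow(-8560, -1)), Pow(5007, -1)), Mul(20619, Pow(30289, -1))) = Add(Mul(Mul(Add(-5, Mul(2, 25), -1950), Rational(-1, 8560)), Rational(1, 5007)), Mul(20619, Rational(1, 30289))) = Add(Mul(Mul(Add(-5, 50, -1950), Rational(-1, 8560)), Rational(1, 5007)), Rational(20619, 30289)) = Add(Mul(Mul(-1905, Rational(-1, 8560)), Rational(1, 5007)), Rational(20619, 30289)) = Add(Mul(Rational(381, 1712), Rational(1, 5007)), Rational(20619, 30289)) = Add(Rational(127, 2857328), Rational(20619, 30289)) = Rational(58919092735, 86545607792)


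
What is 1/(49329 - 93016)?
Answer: -1/43687 ≈ -2.2890e-5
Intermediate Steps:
1/(49329 - 93016) = 1/(-43687) = -1/43687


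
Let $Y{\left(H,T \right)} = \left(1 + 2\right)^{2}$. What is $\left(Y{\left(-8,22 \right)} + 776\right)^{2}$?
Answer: $616225$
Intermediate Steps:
$Y{\left(H,T \right)} = 9$ ($Y{\left(H,T \right)} = 3^{2} = 9$)
$\left(Y{\left(-8,22 \right)} + 776\right)^{2} = \left(9 + 776\right)^{2} = 785^{2} = 616225$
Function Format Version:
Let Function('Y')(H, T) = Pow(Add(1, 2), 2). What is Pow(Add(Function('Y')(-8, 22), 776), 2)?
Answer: 616225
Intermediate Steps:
Function('Y')(H, T) = 9 (Function('Y')(H, T) = Pow(3, 2) = 9)
Pow(Add(Function('Y')(-8, 22), 776), 2) = Pow(Add(9, 776), 2) = Pow(785, 2) = 616225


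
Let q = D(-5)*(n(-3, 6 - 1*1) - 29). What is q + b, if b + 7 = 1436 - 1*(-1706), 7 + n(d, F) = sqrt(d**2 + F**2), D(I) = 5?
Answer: 2955 + 5*sqrt(34) ≈ 2984.2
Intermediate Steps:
n(d, F) = -7 + sqrt(F**2 + d**2) (n(d, F) = -7 + sqrt(d**2 + F**2) = -7 + sqrt(F**2 + d**2))
b = 3135 (b = -7 + (1436 - 1*(-1706)) = -7 + (1436 + 1706) = -7 + 3142 = 3135)
q = -180 + 5*sqrt(34) (q = 5*((-7 + sqrt((6 - 1*1)**2 + (-3)**2)) - 29) = 5*((-7 + sqrt((6 - 1)**2 + 9)) - 29) = 5*((-7 + sqrt(5**2 + 9)) - 29) = 5*((-7 + sqrt(25 + 9)) - 29) = 5*((-7 + sqrt(34)) - 29) = 5*(-36 + sqrt(34)) = -180 + 5*sqrt(34) ≈ -150.85)
q + b = (-180 + 5*sqrt(34)) + 3135 = 2955 + 5*sqrt(34)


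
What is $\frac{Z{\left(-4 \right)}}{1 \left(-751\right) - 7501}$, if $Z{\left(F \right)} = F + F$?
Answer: $\frac{2}{2063} \approx 0.00096946$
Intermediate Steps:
$Z{\left(F \right)} = 2 F$
$\frac{Z{\left(-4 \right)}}{1 \left(-751\right) - 7501} = \frac{2 \left(-4\right)}{1 \left(-751\right) - 7501} = - \frac{8}{-751 - 7501} = - \frac{8}{-8252} = \left(-8\right) \left(- \frac{1}{8252}\right) = \frac{2}{2063}$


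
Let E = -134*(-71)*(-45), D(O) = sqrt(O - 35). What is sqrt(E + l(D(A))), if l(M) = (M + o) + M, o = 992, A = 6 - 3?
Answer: sqrt(-427138 + 8*I*sqrt(2)) ≈ 0.009 + 653.56*I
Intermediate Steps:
A = 3
D(O) = sqrt(-35 + O)
l(M) = 992 + 2*M (l(M) = (M + 992) + M = (992 + M) + M = 992 + 2*M)
E = -428130 (E = 9514*(-45) = -428130)
sqrt(E + l(D(A))) = sqrt(-428130 + (992 + 2*sqrt(-35 + 3))) = sqrt(-428130 + (992 + 2*sqrt(-32))) = sqrt(-428130 + (992 + 2*(4*I*sqrt(2)))) = sqrt(-428130 + (992 + 8*I*sqrt(2))) = sqrt(-427138 + 8*I*sqrt(2))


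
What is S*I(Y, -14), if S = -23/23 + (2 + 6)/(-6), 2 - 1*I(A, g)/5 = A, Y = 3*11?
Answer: 1085/3 ≈ 361.67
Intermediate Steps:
Y = 33
I(A, g) = 10 - 5*A
S = -7/3 (S = -23*1/23 + 8*(-1/6) = -1 - 4/3 = -7/3 ≈ -2.3333)
S*I(Y, -14) = -7*(10 - 5*33)/3 = -7*(10 - 165)/3 = -7/3*(-155) = 1085/3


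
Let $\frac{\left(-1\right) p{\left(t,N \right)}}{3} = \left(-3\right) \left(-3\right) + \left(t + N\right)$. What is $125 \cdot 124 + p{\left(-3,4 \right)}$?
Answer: $15470$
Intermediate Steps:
$p{\left(t,N \right)} = -27 - 3 N - 3 t$ ($p{\left(t,N \right)} = - 3 \left(\left(-3\right) \left(-3\right) + \left(t + N\right)\right) = - 3 \left(9 + \left(N + t\right)\right) = - 3 \left(9 + N + t\right) = -27 - 3 N - 3 t$)
$125 \cdot 124 + p{\left(-3,4 \right)} = 125 \cdot 124 - 30 = 15500 - 30 = 15470$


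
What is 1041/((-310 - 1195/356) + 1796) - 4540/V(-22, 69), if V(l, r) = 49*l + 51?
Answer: 2776909432/542072167 ≈ 5.1228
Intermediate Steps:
V(l, r) = 51 + 49*l
1041/((-310 - 1195/356) + 1796) - 4540/V(-22, 69) = 1041/((-310 - 1195/356) + 1796) - 4540/(51 + 49*(-22)) = 1041/((-310 - 1195/356) + 1796) - 4540/(51 - 1078) = 1041/((-310 - 1*1195/356) + 1796) - 4540/(-1027) = 1041/((-310 - 1195/356) + 1796) - 4540*(-1/1027) = 1041/(-111555/356 + 1796) + 4540/1027 = 1041/(527821/356) + 4540/1027 = 1041*(356/527821) + 4540/1027 = 370596/527821 + 4540/1027 = 2776909432/542072167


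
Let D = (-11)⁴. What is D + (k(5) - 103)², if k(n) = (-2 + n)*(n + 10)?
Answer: 18005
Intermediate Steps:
D = 14641
k(n) = (-2 + n)*(10 + n)
D + (k(5) - 103)² = 14641 + ((-20 + 5² + 8*5) - 103)² = 14641 + ((-20 + 25 + 40) - 103)² = 14641 + (45 - 103)² = 14641 + (-58)² = 14641 + 3364 = 18005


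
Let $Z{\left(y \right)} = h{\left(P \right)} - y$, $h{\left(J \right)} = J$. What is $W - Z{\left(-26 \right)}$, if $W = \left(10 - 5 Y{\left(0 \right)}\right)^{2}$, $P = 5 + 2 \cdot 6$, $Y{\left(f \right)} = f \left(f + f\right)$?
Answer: $57$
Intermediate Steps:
$Y{\left(f \right)} = 2 f^{2}$ ($Y{\left(f \right)} = f 2 f = 2 f^{2}$)
$P = 17$ ($P = 5 + 12 = 17$)
$Z{\left(y \right)} = 17 - y$
$W = 100$ ($W = \left(10 - 5 \cdot 2 \cdot 0^{2}\right)^{2} = \left(10 - 5 \cdot 2 \cdot 0\right)^{2} = \left(10 - 0\right)^{2} = \left(10 + 0\right)^{2} = 10^{2} = 100$)
$W - Z{\left(-26 \right)} = 100 - \left(17 - -26\right) = 100 - \left(17 + 26\right) = 100 - 43 = 57$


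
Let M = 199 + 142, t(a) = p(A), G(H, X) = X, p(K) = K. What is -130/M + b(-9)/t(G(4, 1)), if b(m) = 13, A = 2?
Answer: 4173/682 ≈ 6.1188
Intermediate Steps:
t(a) = 2
M = 341
-130/M + b(-9)/t(G(4, 1)) = -130/341 + 13/2 = 4173/682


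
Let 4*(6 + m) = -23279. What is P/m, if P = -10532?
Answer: 42128/23303 ≈ 1.8078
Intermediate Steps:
m = -23303/4 (m = -6 + (1/4)*(-23279) = -6 - 23279/4 = -23303/4 ≈ -5825.8)
P/m = -10532/(-23303/4) = -10532*(-4/23303) = 42128/23303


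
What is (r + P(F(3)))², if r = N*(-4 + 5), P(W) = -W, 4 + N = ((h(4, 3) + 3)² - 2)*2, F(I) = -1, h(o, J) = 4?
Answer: 8281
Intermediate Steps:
N = 90 (N = -4 + ((4 + 3)² - 2)*2 = -4 + (7² - 2)*2 = -4 + (49 - 2)*2 = -4 + 47*2 = -4 + 94 = 90)
r = 90 (r = 90*(-4 + 5) = 90*1 = 90)
(r + P(F(3)))² = (90 - 1*(-1))² = (90 + 1)² = 91² = 8281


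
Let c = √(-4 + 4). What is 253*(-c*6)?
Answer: 0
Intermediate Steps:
c = 0 (c = √0 = 0)
253*(-c*6) = 253*(-1*0*6) = 253*(0*6) = 253*0 = 0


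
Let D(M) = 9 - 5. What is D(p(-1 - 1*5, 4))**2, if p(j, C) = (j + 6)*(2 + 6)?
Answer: 16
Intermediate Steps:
p(j, C) = 48 + 8*j (p(j, C) = (6 + j)*8 = 48 + 8*j)
D(M) = 4
D(p(-1 - 1*5, 4))**2 = 4**2 = 16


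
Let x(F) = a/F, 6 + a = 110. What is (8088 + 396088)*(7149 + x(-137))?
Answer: 395813194384/137 ≈ 2.8891e+9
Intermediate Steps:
a = 104 (a = -6 + 110 = 104)
x(F) = 104/F
(8088 + 396088)*(7149 + x(-137)) = (8088 + 396088)*(7149 + 104/(-137)) = 404176*(7149 + 104*(-1/137)) = 404176*(7149 - 104/137) = 404176*(979309/137) = 395813194384/137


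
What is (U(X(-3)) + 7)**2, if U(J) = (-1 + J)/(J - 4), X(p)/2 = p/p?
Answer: 169/4 ≈ 42.250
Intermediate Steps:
X(p) = 2 (X(p) = 2*(p/p) = 2*1 = 2)
U(J) = (-1 + J)/(-4 + J)
(U(X(-3)) + 7)**2 = ((-1 + 2)/(-4 + 2) + 7)**2 = (1/(-2) + 7)**2 = (-1/2*1 + 7)**2 = (-1/2 + 7)**2 = (13/2)**2 = 169/4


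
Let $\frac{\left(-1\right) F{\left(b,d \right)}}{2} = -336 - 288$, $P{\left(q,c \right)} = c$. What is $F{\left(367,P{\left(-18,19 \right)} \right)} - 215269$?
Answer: $-214021$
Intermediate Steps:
$F{\left(b,d \right)} = 1248$ ($F{\left(b,d \right)} = - 2 \left(-336 - 288\right) = \left(-2\right) \left(-624\right) = 1248$)
$F{\left(367,P{\left(-18,19 \right)} \right)} - 215269 = 1248 - 215269 = -214021$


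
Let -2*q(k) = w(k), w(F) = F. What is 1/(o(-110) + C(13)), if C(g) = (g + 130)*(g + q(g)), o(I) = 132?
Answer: 2/2123 ≈ 0.00094206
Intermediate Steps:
q(k) = -k/2
C(g) = g*(130 + g)/2 (C(g) = (g + 130)*(g - g/2) = (130 + g)*(g/2) = g*(130 + g)/2)
1/(o(-110) + C(13)) = 1/(132 + (½)*13*(130 + 13)) = 1/(132 + (½)*13*143) = 1/(132 + 1859/2) = 1/(2123/2) = 2/2123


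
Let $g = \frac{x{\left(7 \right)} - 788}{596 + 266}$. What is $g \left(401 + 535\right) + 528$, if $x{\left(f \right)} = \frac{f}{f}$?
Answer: $- \frac{140748}{431} \approx -326.56$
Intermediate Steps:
$x{\left(f \right)} = 1$
$g = - \frac{787}{862}$ ($g = \frac{1 - 788}{596 + 266} = - \frac{787}{862} \approx -0.91299$)
$g \left(401 + 535\right) + 528 = - \frac{787 \left(401 + 535\right)}{862} + 528 = \left(- \frac{787}{862}\right) 936 + 528 = - \frac{368316}{431} + 528 = - \frac{140748}{431}$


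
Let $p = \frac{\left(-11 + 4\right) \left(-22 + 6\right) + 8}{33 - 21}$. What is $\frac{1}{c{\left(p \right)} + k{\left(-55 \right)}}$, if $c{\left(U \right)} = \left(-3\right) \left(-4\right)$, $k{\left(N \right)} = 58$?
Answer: $\frac{1}{70} \approx 0.014286$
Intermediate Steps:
$p = 10$ ($p = \frac{\left(-7\right) \left(-16\right) + 8}{12} = \left(112 + 8\right) \frac{1}{12} = 120 \cdot \frac{1}{12} = 10$)
$c{\left(U \right)} = 12$
$\frac{1}{c{\left(p \right)} + k{\left(-55 \right)}} = \frac{1}{12 + 58} = \frac{1}{70}$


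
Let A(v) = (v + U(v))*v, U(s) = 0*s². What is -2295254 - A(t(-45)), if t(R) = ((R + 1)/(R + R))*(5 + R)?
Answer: -185946550/81 ≈ -2.2956e+6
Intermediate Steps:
U(s) = 0
t(R) = (1 + R)*(5 + R)/(2*R) (t(R) = ((1 + R)/((2*R)))*(5 + R) = ((1 + R)*(1/(2*R)))*(5 + R) = ((1 + R)/(2*R))*(5 + R) = (1 + R)*(5 + R)/(2*R))
A(v) = v² (A(v) = (v + 0)*v = v*v = v²)
-2295254 - A(t(-45)) = -2295254 - ((½)*(5 - 45*(6 - 45))/(-45))² = -2295254 - ((½)*(-1/45)*(5 - 45*(-39)))² = -2295254 - ((½)*(-1/45)*(5 + 1755))² = -2295254 - ((½)*(-1/45)*1760)² = -2295254 - (-176/9)² = -2295254 - 1*30976/81 = -2295254 - 30976/81 = -185946550/81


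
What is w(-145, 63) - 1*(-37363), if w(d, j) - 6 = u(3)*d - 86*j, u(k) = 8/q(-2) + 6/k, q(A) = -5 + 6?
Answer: 30501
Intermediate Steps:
q(A) = 1
u(k) = 8 + 6/k (u(k) = 8/1 + 6/k = 8*1 + 6/k = 8 + 6/k)
w(d, j) = 6 - 86*j + 10*d (w(d, j) = 6 + ((8 + 6/3)*d - 86*j) = 6 + ((8 + 6*(⅓))*d - 86*j) = 6 + ((8 + 2)*d - 86*j) = 6 + (10*d - 86*j) = 6 + (-86*j + 10*d) = 6 - 86*j + 10*d)
w(-145, 63) - 1*(-37363) = (6 - 86*63 + 10*(-145)) - 1*(-37363) = (6 - 5418 - 1450) + 37363 = -6862 + 37363 = 30501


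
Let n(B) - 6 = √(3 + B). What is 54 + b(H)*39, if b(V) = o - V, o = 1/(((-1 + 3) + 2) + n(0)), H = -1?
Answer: 9411/97 - 39*√3/97 ≈ 96.324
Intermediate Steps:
n(B) = 6 + √(3 + B)
o = 1/(10 + √3) (o = 1/(((-1 + 3) + 2) + (6 + √(3 + 0))) = 1/((2 + 2) + (6 + √3)) = 1/(4 + (6 + √3)) = 1/(10 + √3) ≈ 0.085237)
b(V) = 10/97 - V - √3/97 (b(V) = (10/97 - √3/97) - V = 10/97 - V - √3/97)
54 + b(H)*39 = 54 + (10/97 - 1*(-1) - √3/97)*39 = 54 + (10/97 + 1 - √3/97)*39 = 54 + (107/97 - √3/97)*39 = 54 + (4173/97 - 39*√3/97) = 9411/97 - 39*√3/97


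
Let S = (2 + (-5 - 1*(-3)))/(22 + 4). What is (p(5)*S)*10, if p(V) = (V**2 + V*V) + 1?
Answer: 0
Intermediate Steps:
p(V) = 1 + 2*V**2 (p(V) = (V**2 + V**2) + 1 = 2*V**2 + 1 = 1 + 2*V**2)
S = 0 (S = (2 + (-5 + 3))/26 = (2 - 2)*(1/26) = 0*(1/26) = 0)
(p(5)*S)*10 = ((1 + 2*5**2)*0)*10 = ((1 + 2*25)*0)*10 = ((1 + 50)*0)*10 = (51*0)*10 = 0*10 = 0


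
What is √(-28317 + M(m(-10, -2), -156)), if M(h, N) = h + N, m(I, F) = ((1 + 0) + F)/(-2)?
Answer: I*√113890/2 ≈ 168.74*I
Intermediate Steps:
m(I, F) = -½ - F/2 (m(I, F) = (1 + F)*(-½) = -½ - F/2)
M(h, N) = N + h
√(-28317 + M(m(-10, -2), -156)) = √(-28317 + (-156 + (-½ - ½*(-2)))) = √(-28317 + (-156 + (-½ + 1))) = √(-28317 + (-156 + ½)) = √(-28317 - 311/2) = √(-56945/2) = I*√113890/2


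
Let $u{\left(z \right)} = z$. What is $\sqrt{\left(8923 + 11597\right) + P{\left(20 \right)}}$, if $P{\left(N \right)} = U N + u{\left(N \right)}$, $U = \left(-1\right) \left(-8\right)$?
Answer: $30 \sqrt{23} \approx 143.88$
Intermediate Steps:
$U = 8$
$P{\left(N \right)} = 9 N$ ($P{\left(N \right)} = 8 N + N = 9 N$)
$\sqrt{\left(8923 + 11597\right) + P{\left(20 \right)}} = \sqrt{\left(8923 + 11597\right) + 9 \cdot 20} = \sqrt{20520 + 180} = \sqrt{20700} = 30 \sqrt{23}$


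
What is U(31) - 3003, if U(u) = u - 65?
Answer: -3037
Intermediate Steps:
U(u) = -65 + u
U(31) - 3003 = (-65 + 31) - 3003 = -34 - 3003 = -3037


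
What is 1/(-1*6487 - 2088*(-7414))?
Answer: 1/63575050 ≈ 1.5729e-8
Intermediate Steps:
1/(-1*6487 - 2088*(-7414)) = -1/7414/(-6487 - 2088) = -1/7414/(-8575) = -1/8575*(-1/7414) = 1/63575050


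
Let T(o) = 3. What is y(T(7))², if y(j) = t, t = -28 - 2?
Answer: 900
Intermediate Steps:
t = -30
y(j) = -30
y(T(7))² = (-30)² = 900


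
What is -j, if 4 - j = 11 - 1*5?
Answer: 2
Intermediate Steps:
j = -2 (j = 4 - (11 - 1*5) = 4 - (11 - 5) = 4 - 1*6 = 4 - 6 = -2)
-j = -1*(-2) = 2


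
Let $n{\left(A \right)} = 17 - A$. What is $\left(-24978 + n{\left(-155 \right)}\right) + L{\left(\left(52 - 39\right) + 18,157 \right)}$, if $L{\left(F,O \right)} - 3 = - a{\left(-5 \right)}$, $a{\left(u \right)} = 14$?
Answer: $-24817$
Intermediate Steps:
$L{\left(F,O \right)} = -11$ ($L{\left(F,O \right)} = 3 - 14 = -11$)
$\left(-24978 + n{\left(-155 \right)}\right) + L{\left(\left(52 - 39\right) + 18,157 \right)} = \left(-24978 + \left(17 - -155\right)\right) - 11 = \left(-24978 + \left(17 + 155\right)\right) - 11 = \left(-24978 + 172\right) - 11 = -24806 - 11 = -24817$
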